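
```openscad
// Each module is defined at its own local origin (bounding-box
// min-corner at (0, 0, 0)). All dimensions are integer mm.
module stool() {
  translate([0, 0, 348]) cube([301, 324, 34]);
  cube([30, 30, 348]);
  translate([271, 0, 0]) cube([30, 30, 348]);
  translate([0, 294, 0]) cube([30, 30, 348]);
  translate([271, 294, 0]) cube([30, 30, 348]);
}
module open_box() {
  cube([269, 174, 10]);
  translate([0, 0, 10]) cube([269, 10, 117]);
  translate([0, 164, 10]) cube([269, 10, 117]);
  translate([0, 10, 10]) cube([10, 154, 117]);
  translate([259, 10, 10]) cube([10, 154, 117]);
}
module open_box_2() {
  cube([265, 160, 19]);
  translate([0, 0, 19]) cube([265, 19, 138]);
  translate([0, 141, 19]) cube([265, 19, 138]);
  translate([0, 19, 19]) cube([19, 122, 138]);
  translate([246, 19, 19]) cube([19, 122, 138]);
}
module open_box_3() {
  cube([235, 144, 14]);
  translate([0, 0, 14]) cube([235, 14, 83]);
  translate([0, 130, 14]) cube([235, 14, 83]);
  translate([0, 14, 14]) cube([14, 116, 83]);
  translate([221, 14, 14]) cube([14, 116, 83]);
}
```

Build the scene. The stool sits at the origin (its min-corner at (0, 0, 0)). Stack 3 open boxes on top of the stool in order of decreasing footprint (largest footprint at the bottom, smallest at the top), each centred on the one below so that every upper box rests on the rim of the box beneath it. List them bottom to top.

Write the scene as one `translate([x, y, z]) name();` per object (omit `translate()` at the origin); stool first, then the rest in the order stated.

stool();
translate([16, 75, 382]) open_box();
translate([18, 82, 509]) open_box_2();
translate([33, 90, 666]) open_box_3();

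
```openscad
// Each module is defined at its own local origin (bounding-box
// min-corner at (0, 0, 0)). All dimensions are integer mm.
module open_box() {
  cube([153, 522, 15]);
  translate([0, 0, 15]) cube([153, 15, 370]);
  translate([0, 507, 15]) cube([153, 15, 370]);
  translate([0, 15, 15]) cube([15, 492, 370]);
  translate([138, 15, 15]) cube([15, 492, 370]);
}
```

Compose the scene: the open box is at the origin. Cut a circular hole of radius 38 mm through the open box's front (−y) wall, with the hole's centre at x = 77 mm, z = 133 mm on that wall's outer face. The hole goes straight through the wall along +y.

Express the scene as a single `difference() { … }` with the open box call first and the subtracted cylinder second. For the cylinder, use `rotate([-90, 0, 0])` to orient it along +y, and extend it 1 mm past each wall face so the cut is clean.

difference() {
  open_box();
  translate([77, -1, 133]) rotate([-90, 0, 0]) cylinder(h = 17, r = 38);
}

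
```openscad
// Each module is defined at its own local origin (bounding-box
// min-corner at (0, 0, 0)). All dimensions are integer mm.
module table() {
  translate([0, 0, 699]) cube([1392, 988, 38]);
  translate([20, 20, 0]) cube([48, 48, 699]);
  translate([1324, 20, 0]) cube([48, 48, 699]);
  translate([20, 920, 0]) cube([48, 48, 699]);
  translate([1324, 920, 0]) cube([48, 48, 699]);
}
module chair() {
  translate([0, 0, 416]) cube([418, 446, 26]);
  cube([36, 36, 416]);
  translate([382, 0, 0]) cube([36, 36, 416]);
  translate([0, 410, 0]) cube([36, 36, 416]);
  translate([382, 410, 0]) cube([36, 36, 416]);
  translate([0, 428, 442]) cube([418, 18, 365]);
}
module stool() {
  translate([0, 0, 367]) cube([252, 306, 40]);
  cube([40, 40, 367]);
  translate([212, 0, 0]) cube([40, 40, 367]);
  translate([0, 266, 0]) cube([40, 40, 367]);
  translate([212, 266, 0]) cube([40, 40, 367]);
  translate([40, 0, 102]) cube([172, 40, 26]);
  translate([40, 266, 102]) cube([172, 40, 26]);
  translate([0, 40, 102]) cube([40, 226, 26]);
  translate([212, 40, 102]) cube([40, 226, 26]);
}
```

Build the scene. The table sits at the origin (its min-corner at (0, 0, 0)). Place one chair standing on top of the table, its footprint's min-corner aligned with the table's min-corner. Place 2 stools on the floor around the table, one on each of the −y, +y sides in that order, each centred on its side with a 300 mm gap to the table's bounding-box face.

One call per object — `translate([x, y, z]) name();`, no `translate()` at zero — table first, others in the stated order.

table();
translate([0, 0, 737]) chair();
translate([570, -606, 0]) stool();
translate([570, 1288, 0]) stool();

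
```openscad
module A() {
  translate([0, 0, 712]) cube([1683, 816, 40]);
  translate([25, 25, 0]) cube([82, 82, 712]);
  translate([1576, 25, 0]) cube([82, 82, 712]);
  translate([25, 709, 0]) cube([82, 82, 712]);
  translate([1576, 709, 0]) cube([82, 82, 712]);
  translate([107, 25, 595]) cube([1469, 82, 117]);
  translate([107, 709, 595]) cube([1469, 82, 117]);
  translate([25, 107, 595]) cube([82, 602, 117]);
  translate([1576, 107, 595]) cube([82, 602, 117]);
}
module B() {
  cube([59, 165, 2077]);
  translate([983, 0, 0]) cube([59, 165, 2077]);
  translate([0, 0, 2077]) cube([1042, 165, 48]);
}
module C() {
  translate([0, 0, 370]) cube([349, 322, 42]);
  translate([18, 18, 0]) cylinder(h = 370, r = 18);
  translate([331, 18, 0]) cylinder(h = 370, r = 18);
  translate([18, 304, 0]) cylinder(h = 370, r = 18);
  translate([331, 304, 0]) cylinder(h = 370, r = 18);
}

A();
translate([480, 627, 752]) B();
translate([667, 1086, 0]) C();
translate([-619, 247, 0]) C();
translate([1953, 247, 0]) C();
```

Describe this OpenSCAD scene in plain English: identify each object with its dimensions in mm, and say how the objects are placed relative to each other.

A is a table: top 1683 mm (x) × 816 mm (y), 40 mm thick, upper face at z = 752 mm, on four 82×82 mm square legs, each inset 25 mm from the nearest pair of top edges, running from z = 0 to the bottom of the top. Four apron rails, 82 mm thick and 117 mm tall, run between adjacent legs with their top edges flush with the underside of the top and their outer faces flush with the legs' outer faces.

B is a door frame. The clear opening is 924 mm wide and 2077 mm high. Two 59 mm wide jambs, 165 mm deep, stand either side of the opening from the floor to the top of the opening. A 48 mm thick head sits across the top of both jambs, spanning the full outside width of the frame.

C is a four-legged stool. The seat is 349×322 mm, 42 mm thick, top at z = 412 mm. It stands on four round legs, each 36 mm in diameter, from z = 0 to the seat underside, each leg's axis is inset half a diameter from the nearest pair of seat edges (so the leg's bounding box is flush with the corner).

The door frame is on top of the table. Three stools sit around the table at the +y, −x, +x sides.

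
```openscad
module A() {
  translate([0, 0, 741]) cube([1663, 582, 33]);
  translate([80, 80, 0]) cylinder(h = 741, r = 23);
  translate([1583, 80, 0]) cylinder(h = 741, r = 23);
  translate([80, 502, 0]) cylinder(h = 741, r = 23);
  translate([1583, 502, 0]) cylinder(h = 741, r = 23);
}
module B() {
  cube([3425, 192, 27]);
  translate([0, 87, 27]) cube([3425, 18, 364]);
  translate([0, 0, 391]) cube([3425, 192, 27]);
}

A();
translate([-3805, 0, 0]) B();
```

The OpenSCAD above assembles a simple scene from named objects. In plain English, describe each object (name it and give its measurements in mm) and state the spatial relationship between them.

A is a table: top 1663 mm (x) × 582 mm (y), 33 mm thick, upper face at z = 774 mm, on four round legs of 46 mm diameter, each leg's bounding box inset 57 mm from the nearest pair of top edges, running from z = 0 to the bottom of the top.

B is an I-beam lying along x, 3425 mm long. Overall section height 418 mm. Two flanges 192 mm wide (y) and 27 mm thick, one on the floor and one at the top; a web 18 mm thick runs between them, centred on the flange width.

The I-beam is on the floor beside the table on its −x side.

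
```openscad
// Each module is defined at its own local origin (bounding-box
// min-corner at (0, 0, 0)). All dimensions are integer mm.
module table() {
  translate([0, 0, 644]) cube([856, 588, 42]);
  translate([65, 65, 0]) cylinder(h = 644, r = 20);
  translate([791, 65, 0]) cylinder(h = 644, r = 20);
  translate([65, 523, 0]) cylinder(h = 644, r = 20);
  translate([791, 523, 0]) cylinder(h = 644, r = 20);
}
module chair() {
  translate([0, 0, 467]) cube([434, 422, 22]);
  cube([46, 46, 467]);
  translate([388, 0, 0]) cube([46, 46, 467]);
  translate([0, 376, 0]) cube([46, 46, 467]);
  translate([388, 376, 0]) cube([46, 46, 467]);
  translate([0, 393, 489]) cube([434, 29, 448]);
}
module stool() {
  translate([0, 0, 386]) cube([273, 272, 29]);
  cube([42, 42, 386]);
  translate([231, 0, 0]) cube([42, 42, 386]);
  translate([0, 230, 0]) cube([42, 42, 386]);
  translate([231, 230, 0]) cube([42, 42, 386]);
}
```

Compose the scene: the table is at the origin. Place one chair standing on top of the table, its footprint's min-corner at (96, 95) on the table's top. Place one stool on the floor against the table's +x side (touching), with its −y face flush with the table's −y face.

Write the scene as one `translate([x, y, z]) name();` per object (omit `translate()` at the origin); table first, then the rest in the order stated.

table();
translate([96, 95, 686]) chair();
translate([856, 0, 0]) stool();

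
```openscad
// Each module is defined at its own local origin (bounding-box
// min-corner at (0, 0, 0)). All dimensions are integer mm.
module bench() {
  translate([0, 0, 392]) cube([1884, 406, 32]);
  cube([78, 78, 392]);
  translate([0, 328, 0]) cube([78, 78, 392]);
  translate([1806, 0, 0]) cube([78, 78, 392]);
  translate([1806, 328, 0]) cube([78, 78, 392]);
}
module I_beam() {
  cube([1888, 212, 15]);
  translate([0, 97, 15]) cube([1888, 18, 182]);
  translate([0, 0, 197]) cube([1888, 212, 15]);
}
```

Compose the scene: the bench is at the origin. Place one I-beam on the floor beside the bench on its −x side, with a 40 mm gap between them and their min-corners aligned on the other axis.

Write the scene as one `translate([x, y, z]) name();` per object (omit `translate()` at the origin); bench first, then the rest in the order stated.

bench();
translate([-1928, 0, 0]) I_beam();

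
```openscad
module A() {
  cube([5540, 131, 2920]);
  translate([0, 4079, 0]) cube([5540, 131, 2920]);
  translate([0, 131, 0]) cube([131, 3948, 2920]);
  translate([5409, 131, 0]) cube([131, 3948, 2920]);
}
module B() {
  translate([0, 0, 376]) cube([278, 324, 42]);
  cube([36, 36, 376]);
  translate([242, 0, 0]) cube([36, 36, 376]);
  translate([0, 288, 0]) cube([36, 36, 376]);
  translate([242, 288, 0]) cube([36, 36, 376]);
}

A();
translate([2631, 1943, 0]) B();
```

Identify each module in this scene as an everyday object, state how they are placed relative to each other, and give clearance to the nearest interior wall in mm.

Clearances: x = 2500, y = 1812; minimum 1812 mm.

A is a house frame. B is a stool. The stool sits inside the house frame, centred. The clearance to the nearest interior wall is 1812 mm.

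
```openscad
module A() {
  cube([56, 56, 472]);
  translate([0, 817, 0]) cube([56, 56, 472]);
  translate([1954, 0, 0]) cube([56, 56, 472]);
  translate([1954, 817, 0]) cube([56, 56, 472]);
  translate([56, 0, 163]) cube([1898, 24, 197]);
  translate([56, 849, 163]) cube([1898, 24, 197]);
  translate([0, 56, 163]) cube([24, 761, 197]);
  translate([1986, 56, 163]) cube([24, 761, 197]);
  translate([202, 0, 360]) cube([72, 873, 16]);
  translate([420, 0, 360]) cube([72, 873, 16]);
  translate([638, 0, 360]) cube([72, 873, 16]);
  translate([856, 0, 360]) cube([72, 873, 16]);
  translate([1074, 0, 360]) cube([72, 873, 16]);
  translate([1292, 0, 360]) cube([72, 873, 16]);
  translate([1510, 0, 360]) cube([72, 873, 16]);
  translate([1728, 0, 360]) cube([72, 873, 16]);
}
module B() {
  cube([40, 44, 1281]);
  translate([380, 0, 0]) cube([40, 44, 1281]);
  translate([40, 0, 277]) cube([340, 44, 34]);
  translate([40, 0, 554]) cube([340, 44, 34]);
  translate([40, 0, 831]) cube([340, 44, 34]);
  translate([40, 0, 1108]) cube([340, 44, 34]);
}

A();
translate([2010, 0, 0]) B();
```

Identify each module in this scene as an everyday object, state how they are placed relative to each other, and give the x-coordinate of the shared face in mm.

The bed frame's +x face and the ladder's −x face are both at x = 2010 mm.

A is a bed frame. B is a ladder. The ladder is against the bed frame's +x side, with their −y faces flush. The x-coordinate of the shared face is 2010 mm.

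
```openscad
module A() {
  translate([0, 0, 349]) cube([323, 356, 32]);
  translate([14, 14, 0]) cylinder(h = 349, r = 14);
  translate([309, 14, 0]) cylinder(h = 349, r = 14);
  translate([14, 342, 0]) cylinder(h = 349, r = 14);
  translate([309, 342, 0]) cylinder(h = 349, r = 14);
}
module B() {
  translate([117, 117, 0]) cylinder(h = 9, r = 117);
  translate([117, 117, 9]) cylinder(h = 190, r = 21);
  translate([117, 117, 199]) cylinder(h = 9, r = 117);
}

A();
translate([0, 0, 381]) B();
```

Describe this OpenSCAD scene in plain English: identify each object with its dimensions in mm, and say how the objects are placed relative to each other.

A is a four-legged stool. The seat is 323×356 mm, 32 mm thick, top at z = 381 mm. It stands on four round legs, each 28 mm in diameter, from z = 0 to the seat underside, each leg's axis is inset half a diameter from the nearest pair of seat edges (so the leg's bounding box is flush with the corner).

B is a spool: two coaxial disc flanges of radius 117 mm and thickness 9 mm, joined by a core cylinder of radius 21 mm and height 190 mm. The lower flange rests on z = 0 and the three cylinders share a vertical axis.

The spool is on top of the stool.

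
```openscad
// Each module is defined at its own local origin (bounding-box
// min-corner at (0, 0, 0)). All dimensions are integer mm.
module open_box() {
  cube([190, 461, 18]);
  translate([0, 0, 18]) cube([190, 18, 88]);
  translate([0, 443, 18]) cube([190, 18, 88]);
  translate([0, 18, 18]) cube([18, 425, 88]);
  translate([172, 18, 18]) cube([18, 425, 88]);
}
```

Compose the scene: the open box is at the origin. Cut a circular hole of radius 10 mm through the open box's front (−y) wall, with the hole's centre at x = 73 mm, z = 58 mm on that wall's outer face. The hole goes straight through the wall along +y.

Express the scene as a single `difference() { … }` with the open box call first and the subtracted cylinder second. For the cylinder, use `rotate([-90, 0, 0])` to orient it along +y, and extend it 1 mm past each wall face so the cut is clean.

difference() {
  open_box();
  translate([73, -1, 58]) rotate([-90, 0, 0]) cylinder(h = 20, r = 10);
}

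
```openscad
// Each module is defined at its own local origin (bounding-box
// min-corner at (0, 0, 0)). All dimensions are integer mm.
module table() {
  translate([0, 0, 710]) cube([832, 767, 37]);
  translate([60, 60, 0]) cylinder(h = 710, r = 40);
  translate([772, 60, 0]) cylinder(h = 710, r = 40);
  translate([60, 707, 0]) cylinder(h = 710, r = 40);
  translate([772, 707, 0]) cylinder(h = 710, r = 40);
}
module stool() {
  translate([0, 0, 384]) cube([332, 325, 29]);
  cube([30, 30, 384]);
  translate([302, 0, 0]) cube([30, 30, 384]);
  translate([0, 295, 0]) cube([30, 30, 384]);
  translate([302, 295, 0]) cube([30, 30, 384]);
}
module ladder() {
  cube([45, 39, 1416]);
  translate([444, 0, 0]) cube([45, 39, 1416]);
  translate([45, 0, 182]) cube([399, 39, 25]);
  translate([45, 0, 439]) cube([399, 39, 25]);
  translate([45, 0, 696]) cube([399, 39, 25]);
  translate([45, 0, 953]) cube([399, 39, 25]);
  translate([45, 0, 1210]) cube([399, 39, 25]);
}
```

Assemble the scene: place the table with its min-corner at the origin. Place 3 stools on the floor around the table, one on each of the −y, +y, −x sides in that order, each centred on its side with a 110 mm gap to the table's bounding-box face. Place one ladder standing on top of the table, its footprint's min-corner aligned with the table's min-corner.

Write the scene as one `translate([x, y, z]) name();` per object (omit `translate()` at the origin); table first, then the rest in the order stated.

table();
translate([250, -435, 0]) stool();
translate([250, 877, 0]) stool();
translate([-442, 221, 0]) stool();
translate([0, 0, 747]) ladder();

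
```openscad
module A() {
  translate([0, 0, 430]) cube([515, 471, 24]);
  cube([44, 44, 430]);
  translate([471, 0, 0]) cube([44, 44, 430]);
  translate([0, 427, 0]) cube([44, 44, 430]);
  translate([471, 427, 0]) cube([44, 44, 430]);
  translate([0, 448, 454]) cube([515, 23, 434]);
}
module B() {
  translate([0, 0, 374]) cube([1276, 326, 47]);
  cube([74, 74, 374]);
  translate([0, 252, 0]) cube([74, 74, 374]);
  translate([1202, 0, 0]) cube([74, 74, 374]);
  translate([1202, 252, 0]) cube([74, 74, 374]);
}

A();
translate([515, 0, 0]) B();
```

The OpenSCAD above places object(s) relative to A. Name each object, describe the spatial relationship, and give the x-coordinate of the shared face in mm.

A is a chair. B is a bench. The bench is against the chair's +x side, with their −y faces flush. The x-coordinate of the shared face is 515 mm.

The chair's +x face and the bench's −x face are both at x = 515 mm.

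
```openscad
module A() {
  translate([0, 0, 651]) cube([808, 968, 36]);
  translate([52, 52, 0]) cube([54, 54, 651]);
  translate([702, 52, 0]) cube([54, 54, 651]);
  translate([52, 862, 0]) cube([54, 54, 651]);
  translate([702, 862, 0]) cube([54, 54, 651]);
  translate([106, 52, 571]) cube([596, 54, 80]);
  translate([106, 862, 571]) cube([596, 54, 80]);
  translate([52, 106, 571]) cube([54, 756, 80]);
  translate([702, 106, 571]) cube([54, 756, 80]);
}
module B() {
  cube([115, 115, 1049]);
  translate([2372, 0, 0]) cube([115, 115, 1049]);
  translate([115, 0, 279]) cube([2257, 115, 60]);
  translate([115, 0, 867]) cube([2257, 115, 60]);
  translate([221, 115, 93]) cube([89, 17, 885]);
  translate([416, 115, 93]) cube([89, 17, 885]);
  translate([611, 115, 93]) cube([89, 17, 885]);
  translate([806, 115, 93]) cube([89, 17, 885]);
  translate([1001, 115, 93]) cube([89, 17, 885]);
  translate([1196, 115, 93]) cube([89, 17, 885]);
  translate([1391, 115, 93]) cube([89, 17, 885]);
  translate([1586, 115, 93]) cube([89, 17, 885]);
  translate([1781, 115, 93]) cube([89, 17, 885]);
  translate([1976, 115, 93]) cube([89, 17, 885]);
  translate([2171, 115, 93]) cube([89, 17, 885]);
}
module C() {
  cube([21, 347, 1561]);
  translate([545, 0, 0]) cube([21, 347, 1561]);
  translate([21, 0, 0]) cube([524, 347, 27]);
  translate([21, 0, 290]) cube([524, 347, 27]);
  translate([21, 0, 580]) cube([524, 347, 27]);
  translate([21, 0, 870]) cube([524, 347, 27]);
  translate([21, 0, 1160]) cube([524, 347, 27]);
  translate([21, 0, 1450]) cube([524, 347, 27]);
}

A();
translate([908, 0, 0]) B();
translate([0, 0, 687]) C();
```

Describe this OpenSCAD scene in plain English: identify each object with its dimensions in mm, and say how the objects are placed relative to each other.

A is a table with a 808×968 mm rectangular top, 36 mm thick, top surface at z = 687 mm, supported by four 54×54 mm square legs, each inset 52 mm from the nearest pair of top edges, running from the floor. Four apron rails, 54 mm thick and 80 mm tall, run between adjacent legs with their top edges flush with the underside of the top and their outer faces flush with the legs' outer faces.

B is a fence section. Two 115×115 mm posts, 1049 mm tall, stand on the floor with a clear span of 2257 mm between their inner faces. Two horizontal rails of 115×60 mm section span the gap between the posts with their undersides at z = 279 mm and z = 867 mm, flush with the posts' −y face. 11 pickets, each 89 mm wide, 17 mm thick and 885 mm tall, are fixed to the +y face of the rails with their bottoms at z = 93 mm, evenly spaced across the span with equal gaps (rounded down to the nearest mm) at the −x end and between each pair — any rounding remainder accumulates at the +x end.

C is an open bookshelf. Two side panels, each 21 mm thick, 347 mm deep and 1561 mm tall, stand 566 mm apart (outside-to-outside). Between them sit 6 shelves, each 27 mm thick and 347 mm deep, spanning the full gap between the sides. The bottom shelf rests on the floor (its underside at z = 0) and the clear gap between one shelf's top and the next shelf's underside is 263 mm.

The fence section is on the floor beside the table on its +x side. The bookshelf is on top of the table.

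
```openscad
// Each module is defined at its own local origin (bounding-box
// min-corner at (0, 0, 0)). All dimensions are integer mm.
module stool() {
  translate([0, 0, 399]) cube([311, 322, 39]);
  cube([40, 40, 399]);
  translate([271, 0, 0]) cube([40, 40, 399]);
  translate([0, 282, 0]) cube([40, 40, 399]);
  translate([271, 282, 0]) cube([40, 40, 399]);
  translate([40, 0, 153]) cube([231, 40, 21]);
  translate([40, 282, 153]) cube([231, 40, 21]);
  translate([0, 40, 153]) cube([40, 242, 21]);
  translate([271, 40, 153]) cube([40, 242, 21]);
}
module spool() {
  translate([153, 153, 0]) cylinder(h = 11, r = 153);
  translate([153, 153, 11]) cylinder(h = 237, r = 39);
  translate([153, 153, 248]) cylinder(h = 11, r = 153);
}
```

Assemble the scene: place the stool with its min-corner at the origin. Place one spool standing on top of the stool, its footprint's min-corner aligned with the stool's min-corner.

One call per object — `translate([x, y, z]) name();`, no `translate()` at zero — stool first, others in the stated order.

stool();
translate([0, 0, 438]) spool();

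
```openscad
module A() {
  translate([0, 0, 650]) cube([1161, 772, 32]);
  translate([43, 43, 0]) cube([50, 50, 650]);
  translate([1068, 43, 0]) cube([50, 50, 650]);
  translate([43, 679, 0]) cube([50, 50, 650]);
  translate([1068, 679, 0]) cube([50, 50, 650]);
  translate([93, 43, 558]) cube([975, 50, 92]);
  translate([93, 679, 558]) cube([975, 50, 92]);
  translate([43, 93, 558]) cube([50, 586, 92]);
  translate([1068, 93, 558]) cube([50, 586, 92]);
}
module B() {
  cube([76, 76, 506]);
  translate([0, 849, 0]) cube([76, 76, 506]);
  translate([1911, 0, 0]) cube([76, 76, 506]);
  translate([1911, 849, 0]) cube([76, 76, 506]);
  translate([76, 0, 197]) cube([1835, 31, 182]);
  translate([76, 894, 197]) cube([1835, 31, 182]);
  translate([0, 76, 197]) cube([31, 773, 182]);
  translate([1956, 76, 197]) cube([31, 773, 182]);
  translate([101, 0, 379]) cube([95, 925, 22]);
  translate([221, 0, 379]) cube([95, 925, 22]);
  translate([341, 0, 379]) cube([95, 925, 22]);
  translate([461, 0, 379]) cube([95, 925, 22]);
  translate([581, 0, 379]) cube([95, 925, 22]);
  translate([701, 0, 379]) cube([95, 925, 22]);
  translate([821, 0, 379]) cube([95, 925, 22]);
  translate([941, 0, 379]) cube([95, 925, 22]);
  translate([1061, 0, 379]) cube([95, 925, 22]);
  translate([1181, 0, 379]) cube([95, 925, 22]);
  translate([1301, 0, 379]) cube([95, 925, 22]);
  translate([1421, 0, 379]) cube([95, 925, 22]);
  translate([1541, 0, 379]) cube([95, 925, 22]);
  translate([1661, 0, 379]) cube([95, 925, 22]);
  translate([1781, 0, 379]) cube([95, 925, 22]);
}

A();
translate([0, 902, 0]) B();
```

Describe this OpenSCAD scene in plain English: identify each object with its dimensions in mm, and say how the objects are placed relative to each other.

A is a table: top 1161 mm (x) × 772 mm (y), 32 mm thick, upper face at z = 682 mm, on four 50×50 mm square legs, each inset 43 mm from the nearest pair of top edges, running from z = 0 to the bottom of the top. Four apron rails, 50 mm thick and 92 mm tall, run between adjacent legs with their top edges flush with the underside of the top and their outer faces flush with the legs' outer faces.

B is a bed frame 1987 mm long (x) by 925 mm wide (y). Four 76×76 mm corner posts, 506 mm tall, at the corners of the footprint. Four rails of 31 mm thickness and 182 mm height run between adjacent posts with their undersides at z = 197 mm, their outer faces flush with the outside of the frame (the two x-running rails run between the posts' inner faces; the two y-running rails run between the posts' inner faces). 15 slats, each 95 mm wide (x) and 22 mm thick, lie across the top of the two x-running rails, running the full 925 mm width of the frame in y; the slats are evenly spaced along x between the inner faces of the end posts with equal gaps (rounded down to the nearest mm) at the −x end and between each pair — any rounding remainder accumulates at the +x end.

The bed frame is on the floor beside the table on its +y side.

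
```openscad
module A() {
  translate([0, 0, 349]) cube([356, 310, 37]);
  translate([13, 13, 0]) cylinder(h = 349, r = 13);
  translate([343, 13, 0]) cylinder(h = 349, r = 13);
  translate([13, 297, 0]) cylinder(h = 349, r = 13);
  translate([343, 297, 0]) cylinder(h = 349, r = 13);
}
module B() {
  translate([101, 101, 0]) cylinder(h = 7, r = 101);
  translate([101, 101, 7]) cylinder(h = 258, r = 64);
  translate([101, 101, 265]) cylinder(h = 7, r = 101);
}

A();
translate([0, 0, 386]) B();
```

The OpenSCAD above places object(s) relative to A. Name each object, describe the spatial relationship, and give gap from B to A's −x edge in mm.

A is a stool. B is a spool. The spool is on top of the stool. The gap from the spool to the stool's −x edge is 0 mm.

The spool's min-x is at 0; the stool's min-x is 0; gap = 0 mm.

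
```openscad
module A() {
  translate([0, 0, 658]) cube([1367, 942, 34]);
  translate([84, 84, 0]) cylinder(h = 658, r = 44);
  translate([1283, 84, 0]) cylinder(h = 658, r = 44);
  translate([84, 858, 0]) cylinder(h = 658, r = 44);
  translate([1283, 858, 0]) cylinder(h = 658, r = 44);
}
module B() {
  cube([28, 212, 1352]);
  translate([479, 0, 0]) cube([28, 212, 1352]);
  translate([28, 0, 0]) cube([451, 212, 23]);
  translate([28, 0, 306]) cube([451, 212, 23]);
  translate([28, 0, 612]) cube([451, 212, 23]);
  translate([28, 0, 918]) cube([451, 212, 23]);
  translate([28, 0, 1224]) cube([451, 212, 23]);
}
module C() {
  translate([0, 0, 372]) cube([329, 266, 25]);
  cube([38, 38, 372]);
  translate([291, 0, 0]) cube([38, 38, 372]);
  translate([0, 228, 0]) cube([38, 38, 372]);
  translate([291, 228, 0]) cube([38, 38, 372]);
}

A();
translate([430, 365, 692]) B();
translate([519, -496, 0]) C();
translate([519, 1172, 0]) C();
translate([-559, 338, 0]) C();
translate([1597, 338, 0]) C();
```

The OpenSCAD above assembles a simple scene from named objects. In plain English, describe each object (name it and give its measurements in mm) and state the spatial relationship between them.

A is a table with a 1367×942 mm rectangular top, 34 mm thick, top surface at z = 692 mm, supported by four round legs of 88 mm diameter, each leg's bounding box inset 40 mm from the nearest pair of top edges, running from the floor.

B is a bookshelf 507 mm wide overall, 212 mm deep and 1352 mm tall. The two sides are 28 mm thick vertical panels. 5 horizontal shelves of 23 mm thickness span between the inner faces of the sides; the lowest shelf sits on the floor and shelves are stacked with a clear vertical gap of 283 mm between each pair.

C is a four-legged stool. The seat is a 329×266×25 mm slab whose top surface is at z = 397 mm; four square legs, each 38×38 mm in cross-section, run from the floor (z = 0) to the underside of the seat, each flush with a corner of the seat.

The bookshelf is on top of the table, centred. Four stools sit around the table at the −y, +y, −x, +x sides.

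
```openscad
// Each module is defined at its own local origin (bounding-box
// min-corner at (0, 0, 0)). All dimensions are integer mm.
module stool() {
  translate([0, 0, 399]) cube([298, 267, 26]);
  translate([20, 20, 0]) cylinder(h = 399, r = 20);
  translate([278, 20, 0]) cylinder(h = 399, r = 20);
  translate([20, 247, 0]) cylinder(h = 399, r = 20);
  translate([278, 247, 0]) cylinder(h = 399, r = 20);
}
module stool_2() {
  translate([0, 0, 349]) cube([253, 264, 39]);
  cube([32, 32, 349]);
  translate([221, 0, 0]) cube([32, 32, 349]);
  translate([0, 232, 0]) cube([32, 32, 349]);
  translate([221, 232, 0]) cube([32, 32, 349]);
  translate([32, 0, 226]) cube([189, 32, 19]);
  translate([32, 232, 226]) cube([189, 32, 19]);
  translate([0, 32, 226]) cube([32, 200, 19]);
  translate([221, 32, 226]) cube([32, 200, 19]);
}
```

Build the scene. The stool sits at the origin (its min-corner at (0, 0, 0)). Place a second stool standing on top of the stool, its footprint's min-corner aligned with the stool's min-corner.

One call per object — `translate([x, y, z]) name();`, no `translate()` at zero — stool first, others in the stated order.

stool();
translate([0, 0, 425]) stool_2();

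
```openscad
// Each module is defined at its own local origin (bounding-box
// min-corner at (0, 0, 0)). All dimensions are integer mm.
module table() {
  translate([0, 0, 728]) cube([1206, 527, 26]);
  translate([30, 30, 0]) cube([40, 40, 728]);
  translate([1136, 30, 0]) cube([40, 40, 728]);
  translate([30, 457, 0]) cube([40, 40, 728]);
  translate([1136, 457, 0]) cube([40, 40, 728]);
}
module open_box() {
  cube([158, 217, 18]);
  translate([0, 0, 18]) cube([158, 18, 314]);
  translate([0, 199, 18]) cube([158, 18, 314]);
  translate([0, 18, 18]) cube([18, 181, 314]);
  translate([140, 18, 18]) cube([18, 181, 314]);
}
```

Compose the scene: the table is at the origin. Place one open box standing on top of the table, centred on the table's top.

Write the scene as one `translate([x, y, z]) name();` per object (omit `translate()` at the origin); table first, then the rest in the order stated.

table();
translate([524, 155, 754]) open_box();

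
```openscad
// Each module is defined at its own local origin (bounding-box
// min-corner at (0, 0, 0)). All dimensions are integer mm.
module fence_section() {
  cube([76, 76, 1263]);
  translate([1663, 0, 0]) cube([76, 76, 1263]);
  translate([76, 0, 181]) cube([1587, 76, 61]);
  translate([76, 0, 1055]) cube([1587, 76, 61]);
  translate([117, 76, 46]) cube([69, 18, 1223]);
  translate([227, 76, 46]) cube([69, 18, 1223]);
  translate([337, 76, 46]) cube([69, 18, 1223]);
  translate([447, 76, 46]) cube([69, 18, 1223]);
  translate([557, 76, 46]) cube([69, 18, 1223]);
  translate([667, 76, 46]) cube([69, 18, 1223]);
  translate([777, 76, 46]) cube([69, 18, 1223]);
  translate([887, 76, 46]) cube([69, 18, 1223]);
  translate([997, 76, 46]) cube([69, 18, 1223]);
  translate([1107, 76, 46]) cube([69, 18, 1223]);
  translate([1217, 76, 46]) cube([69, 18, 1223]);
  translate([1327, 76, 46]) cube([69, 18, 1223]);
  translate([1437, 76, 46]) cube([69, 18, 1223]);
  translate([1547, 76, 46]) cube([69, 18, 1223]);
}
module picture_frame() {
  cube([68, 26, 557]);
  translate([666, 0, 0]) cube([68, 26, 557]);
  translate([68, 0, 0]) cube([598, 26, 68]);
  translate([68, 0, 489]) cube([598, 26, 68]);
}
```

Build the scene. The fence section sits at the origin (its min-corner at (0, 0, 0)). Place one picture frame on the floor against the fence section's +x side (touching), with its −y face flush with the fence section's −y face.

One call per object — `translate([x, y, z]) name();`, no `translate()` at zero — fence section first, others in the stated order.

fence_section();
translate([1739, 0, 0]) picture_frame();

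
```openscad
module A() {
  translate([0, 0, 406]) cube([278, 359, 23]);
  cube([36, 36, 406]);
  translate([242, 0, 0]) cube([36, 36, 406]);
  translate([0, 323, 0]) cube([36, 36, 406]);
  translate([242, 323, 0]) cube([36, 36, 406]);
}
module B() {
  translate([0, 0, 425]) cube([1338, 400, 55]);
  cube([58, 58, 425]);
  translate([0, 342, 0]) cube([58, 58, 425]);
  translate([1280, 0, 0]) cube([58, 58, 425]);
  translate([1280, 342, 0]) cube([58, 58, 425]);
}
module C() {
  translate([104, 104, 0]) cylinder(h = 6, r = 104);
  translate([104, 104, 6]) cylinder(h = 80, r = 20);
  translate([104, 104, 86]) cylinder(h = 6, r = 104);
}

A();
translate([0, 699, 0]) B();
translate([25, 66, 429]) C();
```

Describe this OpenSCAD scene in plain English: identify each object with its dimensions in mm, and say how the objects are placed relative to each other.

A is a four-legged stool. The seat is 278×359 mm, 23 mm thick, top at z = 429 mm. It stands on four square legs, each 36×36 mm in cross-section, from z = 0 to the seat underside, each flush with a corner of the seat.

B is a bench: a 1338×400 mm seat slab, 55 mm thick, top at z = 480 mm, on four 58×58 mm square legs flush with the seat corners and standing on z = 0.

C is a spool: two coaxial disc flanges of radius 104 mm and thickness 6 mm, joined by a core cylinder of radius 20 mm and height 80 mm. The lower flange rests on z = 0 and the three cylinders share a vertical axis.

The bench is on the floor beside the stool on its +y side. The spool is on top of the stool.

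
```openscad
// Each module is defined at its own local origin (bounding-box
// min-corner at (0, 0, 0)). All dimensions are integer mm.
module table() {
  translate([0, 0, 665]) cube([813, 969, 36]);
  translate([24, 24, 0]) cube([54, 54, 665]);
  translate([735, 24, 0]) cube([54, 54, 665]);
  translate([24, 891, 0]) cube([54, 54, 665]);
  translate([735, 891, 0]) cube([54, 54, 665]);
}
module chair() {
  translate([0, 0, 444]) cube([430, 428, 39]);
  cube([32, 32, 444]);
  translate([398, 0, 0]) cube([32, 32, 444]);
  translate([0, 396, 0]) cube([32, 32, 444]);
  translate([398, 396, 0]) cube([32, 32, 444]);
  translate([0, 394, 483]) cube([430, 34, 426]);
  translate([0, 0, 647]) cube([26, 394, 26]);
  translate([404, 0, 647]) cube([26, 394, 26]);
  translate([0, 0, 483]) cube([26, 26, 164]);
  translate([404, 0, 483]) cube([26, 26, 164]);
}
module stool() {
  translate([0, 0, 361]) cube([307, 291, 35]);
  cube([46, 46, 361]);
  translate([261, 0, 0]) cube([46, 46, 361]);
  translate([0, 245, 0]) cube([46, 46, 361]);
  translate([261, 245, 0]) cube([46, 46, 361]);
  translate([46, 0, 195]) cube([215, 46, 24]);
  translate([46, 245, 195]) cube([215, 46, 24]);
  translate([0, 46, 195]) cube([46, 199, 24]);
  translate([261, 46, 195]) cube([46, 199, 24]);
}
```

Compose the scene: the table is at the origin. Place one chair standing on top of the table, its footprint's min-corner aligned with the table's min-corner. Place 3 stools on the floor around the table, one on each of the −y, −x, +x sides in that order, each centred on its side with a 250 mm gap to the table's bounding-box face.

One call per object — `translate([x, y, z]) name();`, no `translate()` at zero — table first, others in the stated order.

table();
translate([0, 0, 701]) chair();
translate([253, -541, 0]) stool();
translate([-557, 339, 0]) stool();
translate([1063, 339, 0]) stool();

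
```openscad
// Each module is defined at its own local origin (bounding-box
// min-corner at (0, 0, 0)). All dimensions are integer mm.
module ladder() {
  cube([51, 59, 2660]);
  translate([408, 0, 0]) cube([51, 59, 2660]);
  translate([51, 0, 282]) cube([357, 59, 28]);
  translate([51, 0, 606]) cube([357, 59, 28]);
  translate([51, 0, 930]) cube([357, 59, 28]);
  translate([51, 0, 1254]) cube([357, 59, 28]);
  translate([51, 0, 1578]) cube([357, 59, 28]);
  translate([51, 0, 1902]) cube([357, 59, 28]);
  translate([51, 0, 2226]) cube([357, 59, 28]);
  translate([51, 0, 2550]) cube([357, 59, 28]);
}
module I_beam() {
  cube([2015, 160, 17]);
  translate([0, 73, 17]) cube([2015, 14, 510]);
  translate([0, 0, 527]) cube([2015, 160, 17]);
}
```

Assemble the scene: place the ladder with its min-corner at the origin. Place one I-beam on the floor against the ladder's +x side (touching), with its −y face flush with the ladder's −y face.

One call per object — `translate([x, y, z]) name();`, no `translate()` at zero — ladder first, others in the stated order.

ladder();
translate([459, 0, 0]) I_beam();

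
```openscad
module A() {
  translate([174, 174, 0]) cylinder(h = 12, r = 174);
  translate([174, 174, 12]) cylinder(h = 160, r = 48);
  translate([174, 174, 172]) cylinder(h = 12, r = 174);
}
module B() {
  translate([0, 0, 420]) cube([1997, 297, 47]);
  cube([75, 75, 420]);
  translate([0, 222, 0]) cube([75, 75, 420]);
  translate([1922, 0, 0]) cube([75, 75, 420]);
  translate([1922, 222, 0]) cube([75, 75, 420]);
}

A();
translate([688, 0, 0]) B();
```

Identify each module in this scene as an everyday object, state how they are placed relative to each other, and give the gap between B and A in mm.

A is a spool. B is a bench. The bench is on the floor beside the spool on its +x side. The gap between the bench and the spool is 340 mm.

The bench's nearest face is 340 mm from the spool's +x face.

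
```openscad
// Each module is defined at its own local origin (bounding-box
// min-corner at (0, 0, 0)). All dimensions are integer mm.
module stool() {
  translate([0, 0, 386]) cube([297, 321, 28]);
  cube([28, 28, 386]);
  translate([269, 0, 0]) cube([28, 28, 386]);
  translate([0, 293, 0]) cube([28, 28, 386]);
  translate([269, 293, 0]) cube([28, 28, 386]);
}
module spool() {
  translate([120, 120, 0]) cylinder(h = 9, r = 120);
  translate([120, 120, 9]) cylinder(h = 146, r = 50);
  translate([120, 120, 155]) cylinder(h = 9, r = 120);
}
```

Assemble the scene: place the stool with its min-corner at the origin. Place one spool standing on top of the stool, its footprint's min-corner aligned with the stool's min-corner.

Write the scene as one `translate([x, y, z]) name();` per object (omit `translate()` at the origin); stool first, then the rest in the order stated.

stool();
translate([0, 0, 414]) spool();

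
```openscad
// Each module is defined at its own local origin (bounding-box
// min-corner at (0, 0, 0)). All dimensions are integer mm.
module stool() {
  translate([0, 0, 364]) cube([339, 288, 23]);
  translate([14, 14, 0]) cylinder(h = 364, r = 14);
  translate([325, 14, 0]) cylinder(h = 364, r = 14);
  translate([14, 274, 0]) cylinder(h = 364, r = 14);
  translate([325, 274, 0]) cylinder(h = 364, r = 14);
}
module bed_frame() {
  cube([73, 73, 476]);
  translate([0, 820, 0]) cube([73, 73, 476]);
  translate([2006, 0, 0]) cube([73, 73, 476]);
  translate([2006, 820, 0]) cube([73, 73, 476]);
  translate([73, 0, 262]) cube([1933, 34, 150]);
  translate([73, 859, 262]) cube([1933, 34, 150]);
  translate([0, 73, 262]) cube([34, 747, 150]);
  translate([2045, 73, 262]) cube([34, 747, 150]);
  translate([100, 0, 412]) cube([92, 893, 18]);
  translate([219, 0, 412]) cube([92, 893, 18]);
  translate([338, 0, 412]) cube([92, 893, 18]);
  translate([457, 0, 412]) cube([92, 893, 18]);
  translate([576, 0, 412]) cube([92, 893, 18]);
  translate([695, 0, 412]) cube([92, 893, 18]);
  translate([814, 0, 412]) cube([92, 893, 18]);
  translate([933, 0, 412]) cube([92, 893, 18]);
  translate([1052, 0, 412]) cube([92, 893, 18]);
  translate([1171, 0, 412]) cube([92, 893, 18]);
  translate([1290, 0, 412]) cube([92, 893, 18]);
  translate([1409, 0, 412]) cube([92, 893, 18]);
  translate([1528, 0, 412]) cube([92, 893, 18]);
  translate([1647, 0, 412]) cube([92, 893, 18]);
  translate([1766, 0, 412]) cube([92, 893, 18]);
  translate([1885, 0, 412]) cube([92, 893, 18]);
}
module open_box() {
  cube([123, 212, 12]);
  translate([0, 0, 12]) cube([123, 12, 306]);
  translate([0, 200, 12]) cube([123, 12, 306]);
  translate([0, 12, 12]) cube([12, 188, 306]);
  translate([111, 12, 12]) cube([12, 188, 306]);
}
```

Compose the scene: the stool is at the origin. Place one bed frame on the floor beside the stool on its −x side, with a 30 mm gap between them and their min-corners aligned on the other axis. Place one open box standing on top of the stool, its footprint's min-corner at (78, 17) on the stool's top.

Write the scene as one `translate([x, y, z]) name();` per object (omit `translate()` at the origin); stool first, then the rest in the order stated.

stool();
translate([-2109, 0, 0]) bed_frame();
translate([78, 17, 387]) open_box();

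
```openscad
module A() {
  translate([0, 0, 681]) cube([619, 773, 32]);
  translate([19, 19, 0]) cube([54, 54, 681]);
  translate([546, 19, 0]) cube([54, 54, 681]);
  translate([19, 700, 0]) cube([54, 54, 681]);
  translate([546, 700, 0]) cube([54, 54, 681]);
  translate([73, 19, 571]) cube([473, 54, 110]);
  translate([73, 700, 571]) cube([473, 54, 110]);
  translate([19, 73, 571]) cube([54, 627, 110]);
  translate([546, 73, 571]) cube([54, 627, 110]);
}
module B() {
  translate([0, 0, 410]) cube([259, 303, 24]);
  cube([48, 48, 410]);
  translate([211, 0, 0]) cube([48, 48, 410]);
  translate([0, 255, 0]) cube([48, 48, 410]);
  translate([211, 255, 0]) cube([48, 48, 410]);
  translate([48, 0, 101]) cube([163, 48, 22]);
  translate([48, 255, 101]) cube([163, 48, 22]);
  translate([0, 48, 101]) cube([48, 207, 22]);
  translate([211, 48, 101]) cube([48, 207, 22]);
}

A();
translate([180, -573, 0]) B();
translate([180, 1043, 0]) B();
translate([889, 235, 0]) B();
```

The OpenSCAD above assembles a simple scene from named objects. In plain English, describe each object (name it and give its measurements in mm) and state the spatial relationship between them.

A is a table with a 619×773 mm rectangular top, 32 mm thick, top surface at z = 713 mm, supported by four 54×54 mm square legs, each inset 19 mm from the nearest pair of top edges, running from the floor. Four apron rails, 54 mm thick and 110 mm tall, run between adjacent legs with their top edges flush with the underside of the top and their outer faces flush with the legs' outer faces.

B is a simple wooden stool: a rectangular seat 259 mm (x) by 303 mm (y), 24 mm thick, top face at z = 434 mm, on four square legs, each 48×48 mm in cross-section. The legs rest on z = 0, each flush with a corner of the seat. Four stretchers, 48 mm wide and 22 mm tall, connect adjacent legs with their undersides at z = 101 mm, each running between the inner faces of the legs it joins and aligned with the legs' outer faces on the other axis.

Three stools sit around the table at the −y, +y, +x sides.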